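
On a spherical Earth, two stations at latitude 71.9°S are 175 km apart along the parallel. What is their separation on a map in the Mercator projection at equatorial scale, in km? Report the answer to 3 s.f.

For Mercator, h = k = sec φ (a conformal cylindrical projection has a single point scale, 1/cos φ).
Along the parallel, k = sec 71.9° = 1/0.3107 = 3.219.
Map distance = 175 × 3.219 ≈ 563 km.

563 km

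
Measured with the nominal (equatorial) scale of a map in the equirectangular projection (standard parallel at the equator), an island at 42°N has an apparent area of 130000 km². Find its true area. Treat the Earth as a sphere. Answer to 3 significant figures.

96600 km²

For the equirectangular projection with φ₀ = 0 (plate carrée), h = 1 along meridians and k = sec φ along parallels.
Areal scale = h·k = 1 × sec φ; at 42°, h = 1.000, k = 1.346, so h·k = 1.346.
True area = apparent / (areal scale) = 130000 / 1.346 ≈ 96600 km².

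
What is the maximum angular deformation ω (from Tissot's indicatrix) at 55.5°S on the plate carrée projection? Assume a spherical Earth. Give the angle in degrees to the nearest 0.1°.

Plate carrée maps x = Rλ, y = Rφ. The meridian scale is h = 1 and the parallel scale is k = 1/cos φ = sec φ.
At 55.5°: h = 1.000, k = 1.766; principal scales a = 1.766, b = 1.000.
sin(ω/2) = (a − b)/(a + b) = 0.7655/2.766 = 0.2768, so ω = 2 arcsin(0.2768) ≈ 32.1°.

32.1°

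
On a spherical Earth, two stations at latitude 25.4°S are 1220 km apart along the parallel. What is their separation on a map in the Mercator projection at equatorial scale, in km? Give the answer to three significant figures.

1350 km

For Mercator, h = k = sec φ (a conformal cylindrical projection has a single point scale, 1/cos φ).
Along the parallel, k = sec 25.4° = 1/0.9033 = 1.107.
Map distance = 1220 × 1.107 ≈ 1350 km.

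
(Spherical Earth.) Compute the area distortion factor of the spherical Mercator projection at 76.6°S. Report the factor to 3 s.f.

18.6

For Mercator, h = k = sec φ (a conformal cylindrical projection has a single point scale, 1/cos φ).
Areal scale = k² = sec²φ = 1/cos²(76.6°) = 1/0.2317² = 18.62.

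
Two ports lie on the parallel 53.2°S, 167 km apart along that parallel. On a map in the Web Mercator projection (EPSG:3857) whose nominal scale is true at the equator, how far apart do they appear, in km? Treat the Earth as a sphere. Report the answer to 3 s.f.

279 km

For Mercator, h = k = sec φ (a conformal cylindrical projection has a single point scale, 1/cos φ).
Along the parallel, k = sec 53.2° = 1/0.5990 = 1.669.
Map distance = 167 × 1.669 ≈ 279 km.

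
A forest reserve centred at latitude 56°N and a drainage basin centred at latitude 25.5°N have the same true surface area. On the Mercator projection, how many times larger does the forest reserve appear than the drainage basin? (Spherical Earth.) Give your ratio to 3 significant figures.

2.61

Mercator is conformal with k = sec φ, so areal scale = k² = sec²φ.
At 56°: sec²(56°) = 1/0.5592² = 3.198.
At 25.5°: sec²(25.5°) = 1/0.9026² = 1.228.
Ratio = 3.198/1.228 = cos²(25.5°)/cos²(56°) ≈ 2.61.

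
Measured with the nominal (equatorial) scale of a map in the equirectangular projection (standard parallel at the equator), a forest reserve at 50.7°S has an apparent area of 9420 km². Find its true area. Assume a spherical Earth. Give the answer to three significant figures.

5970 km²

In the plate carrée (x = Rλ, y = Rφ), meridians are true-scale (h = 1) and parallels are stretched by k = sec φ.
Areal scale = h·k = 1 × sec φ; at 50.7°, h = 1.000, k = 1.579, so h·k = 1.579.
True area = apparent / (areal scale) = 9420 / 1.579 ≈ 5970 km².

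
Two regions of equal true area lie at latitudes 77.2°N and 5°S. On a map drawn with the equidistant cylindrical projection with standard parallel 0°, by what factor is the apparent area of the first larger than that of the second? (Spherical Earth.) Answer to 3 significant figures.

Plate carrée maps x = Rλ, y = Rφ. The meridian scale is h = 1 and the parallel scale is k = 1/cos φ = sec φ.
Areal scale at 77.2°: h·k = 1.000 × 4.514 = 4.514.
Areal scale at 5°: h·k = 1.000 × 1.004 = 1.004.
Ratio = 4.514/1.004 ≈ 4.50.

4.50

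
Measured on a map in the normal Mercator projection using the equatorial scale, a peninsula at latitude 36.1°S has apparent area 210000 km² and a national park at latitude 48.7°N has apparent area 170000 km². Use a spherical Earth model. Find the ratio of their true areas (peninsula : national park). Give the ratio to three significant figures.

On Mercator the areal scale is sec²φ, so true area = apparent × cos²φ.
True area of peninsula: 210000 × cos²(36.1°) = 210000 × 0.6528 = 137100 km².
True area of national park: 170000 × cos²(48.7°) = 170000 × 0.4356 = 74050 km².
Ratio = 137100 / 74050 ≈ 1.85.

1.85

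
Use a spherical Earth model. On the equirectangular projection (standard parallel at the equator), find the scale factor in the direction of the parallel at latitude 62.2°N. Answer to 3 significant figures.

For the equirectangular projection with φ₀ = 0 (plate carrée), h = 1 along meridians and k = sec φ along parallels.
k = 1/cos 62.2° = 1/0.4664 = 2.144.

2.14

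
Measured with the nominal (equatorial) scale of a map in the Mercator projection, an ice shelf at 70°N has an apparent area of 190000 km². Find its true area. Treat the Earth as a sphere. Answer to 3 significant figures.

22200 km²

The Mercator projection is conformal; its linear scale factor is the same in every direction and equals sec φ = 1/cos φ.
Areal scale = k² = sec²φ = 1/cos²(70°) = 1/0.3420² = 8.549.
True area = apparent / (areal scale) = 190000 / 8.549 ≈ 22200 km².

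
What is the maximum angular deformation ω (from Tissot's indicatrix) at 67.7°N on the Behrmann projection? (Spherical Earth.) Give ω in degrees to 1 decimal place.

Behrmann is a cylindrical equal-area projection with standard parallels at ±30°. Cylindrical equal-area (φ₀ = 30°): h = cos φ / cos 30° along meridians, k = cos 30° / cos φ along parallels; h·k = 1.
At 67.7°: h = 0.4382, k = 2.282; principal scales a = 2.282, b = 0.4382.
sin(ω/2) = (a − b)/(a + b) = 1.844/2.720 = 0.6779, so ω = 2 arcsin(0.6779) ≈ 85.4°.

85.4°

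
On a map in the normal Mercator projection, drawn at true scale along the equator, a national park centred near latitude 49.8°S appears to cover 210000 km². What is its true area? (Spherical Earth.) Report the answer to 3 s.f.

87500 km²

Mercator is conformal, so the point scale is isotropic: h = k = sec φ = 1/cos φ.
Areal scale = k² = sec²φ = 1/cos²(49.8°) = 1/0.6455² = 2.400.
True area = apparent / (areal scale) = 210000 / 2.400 ≈ 87500 km².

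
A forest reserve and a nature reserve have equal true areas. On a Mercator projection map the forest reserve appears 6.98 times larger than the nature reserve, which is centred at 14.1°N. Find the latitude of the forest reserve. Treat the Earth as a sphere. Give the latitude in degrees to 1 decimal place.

For equal true areas on Mercator, apparent areas scale as sec²φ, so the ratio is cos²φ₂ / cos²φ₁.
cos²φ₂ / cos²φ₁ = 6.98  ⇒  cos φ₁ = cos 14.1° / √6.98 = 0.9699/2.642 = 0.3671.
φ₁ = arccos(0.3671) ≈ 68.5°.

68.5°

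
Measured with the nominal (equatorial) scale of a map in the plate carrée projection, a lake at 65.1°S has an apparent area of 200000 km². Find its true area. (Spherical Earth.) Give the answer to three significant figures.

For the equirectangular projection with φ₀ = 0 (plate carrée), h = 1 along meridians and k = sec φ along parallels.
Areal scale = h·k = 1 × sec φ; at 65.1°, h = 1.000, k = 2.375, so h·k = 2.375.
True area = apparent / (areal scale) = 200000 / 2.375 ≈ 84200 km².

84200 km²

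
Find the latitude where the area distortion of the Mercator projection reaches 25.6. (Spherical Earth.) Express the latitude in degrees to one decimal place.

Mercator areal scale is sec²φ.
sec²φ = 25.6  ⇒  cos²φ = 0.03906  ⇒  cos φ = 0.1976.
φ = arccos(0.1976) ≈ 78.6°.

78.6°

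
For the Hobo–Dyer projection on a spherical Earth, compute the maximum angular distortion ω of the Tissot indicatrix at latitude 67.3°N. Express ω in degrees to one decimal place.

The Hobo–Dyer projection is cylindrical equal-area with φ₀ = 37.5°. For cylindrical equal-area with standard parallel φ₀, h = cos φ / cos φ₀ and k = cos φ₀ / cos φ, so h·k = 1.
At 67.3°: h = 0.4864, k = 2.056; principal scales a = 2.056, b = 0.4864.
sin(ω/2) = (a − b)/(a + b) = 1.569/2.542 = 0.6173, so ω = 2 arcsin(0.6173) ≈ 76.2°.

76.2°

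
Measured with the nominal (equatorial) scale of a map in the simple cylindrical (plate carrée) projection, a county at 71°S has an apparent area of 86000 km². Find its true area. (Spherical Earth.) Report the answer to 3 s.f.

For the equirectangular projection with φ₀ = 0 (plate carrée), h = 1 along meridians and k = sec φ along parallels.
Areal scale = h·k = 1 × sec φ; at 71°, h = 1.000, k = 3.072, so h·k = 3.072.
True area = apparent / (areal scale) = 86000 / 3.072 ≈ 28000 km².

28000 km²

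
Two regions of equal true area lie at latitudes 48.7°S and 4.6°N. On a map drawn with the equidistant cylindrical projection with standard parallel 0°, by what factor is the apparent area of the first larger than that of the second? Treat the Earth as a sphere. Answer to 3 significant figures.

1.51

Plate carrée maps x = Rλ, y = Rφ. The meridian scale is h = 1 and the parallel scale is k = 1/cos φ = sec φ.
Areal scale at 48.7°: h·k = 1.000 × 1.515 = 1.515.
Areal scale at 4.6°: h·k = 1.000 × 1.003 = 1.003.
Ratio = 1.515/1.003 ≈ 1.51.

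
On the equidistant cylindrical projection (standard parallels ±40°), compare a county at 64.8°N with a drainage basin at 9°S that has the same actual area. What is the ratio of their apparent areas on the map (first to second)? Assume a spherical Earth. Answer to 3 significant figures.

2.32

The equidistant cylindrical projection with φ₀ = 40° has h = 1 (meridians true) and k = cos φ₀ / cos φ along parallels.
Areal scale at 64.8°: h·k = 1.000 × 1.799 = 1.799.
Areal scale at 9°: h·k = 1.000 × 0.7756 = 0.7756.
Ratio = 1.799/0.7756 ≈ 2.32.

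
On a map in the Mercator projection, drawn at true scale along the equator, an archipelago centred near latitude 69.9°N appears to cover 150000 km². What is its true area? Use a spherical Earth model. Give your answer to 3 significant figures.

The Mercator projection is conformal; its linear scale factor is the same in every direction and equals sec φ = 1/cos φ.
Areal scale = k² = sec²φ = 1/cos²(69.9°) = 1/0.3437² = 8.467.
True area = apparent / (areal scale) = 150000 / 8.467 ≈ 17700 km².

17700 km²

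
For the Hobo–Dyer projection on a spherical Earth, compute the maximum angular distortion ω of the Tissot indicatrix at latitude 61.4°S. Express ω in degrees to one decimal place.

Hobo–Dyer is a cylindrical equal-area projection with standard parallels at ±37.5°. For cylindrical equal-area with standard parallel φ₀, h = cos φ / cos φ₀ and k = cos φ₀ / cos φ, so h·k = 1.
At 61.4°: h = 0.6034, k = 1.657; principal scales a = 1.657, b = 0.6034.
sin(ω/2) = (a − b)/(a + b) = 1.054/2.261 = 0.4662, so ω = 2 arcsin(0.4662) ≈ 55.6°.

55.6°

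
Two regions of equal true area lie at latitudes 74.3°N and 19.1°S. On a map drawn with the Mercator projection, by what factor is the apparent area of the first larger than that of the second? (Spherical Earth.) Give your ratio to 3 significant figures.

12.2

Mercator is conformal with k = sec φ, so areal scale = k² = sec²φ.
At 74.3°: sec²(74.3°) = 1/0.2706² = 13.66.
At 19.1°: sec²(19.1°) = 1/0.9449² = 1.120.
Ratio = 13.66/1.120 = cos²(19.1°)/cos²(74.3°) ≈ 12.2.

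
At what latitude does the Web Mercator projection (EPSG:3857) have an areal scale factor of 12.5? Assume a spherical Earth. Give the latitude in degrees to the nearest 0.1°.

Mercator areal scale is sec²φ.
sec²φ = 12.5  ⇒  cos²φ = 0.08000  ⇒  cos φ = 0.2828.
φ = arccos(0.2828) ≈ 73.6°.

73.6°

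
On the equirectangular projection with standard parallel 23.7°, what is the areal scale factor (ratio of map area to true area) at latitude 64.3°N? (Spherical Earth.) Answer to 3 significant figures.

The equidistant cylindrical projection with φ₀ = 23.7° has h = 1 (meridians true) and k = cos φ₀ / cos φ along parallels.
Areal scale = h·k = 1 × cos φ₀ / cos φ; at 64.3°, h = 1.000, k = 2.111, so h·k = 2.111.

2.11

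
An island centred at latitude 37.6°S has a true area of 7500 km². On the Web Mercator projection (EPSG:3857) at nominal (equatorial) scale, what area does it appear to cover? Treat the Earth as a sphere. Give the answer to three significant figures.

11900 km²

Mercator is conformal, so the point scale is isotropic: h = k = sec φ = 1/cos φ.
Areal scale = k² = sec²φ = 1/cos²(37.6°) = 1/0.7923² = 1.593.
Apparent area = 7500 × 1.593 ≈ 11900 km².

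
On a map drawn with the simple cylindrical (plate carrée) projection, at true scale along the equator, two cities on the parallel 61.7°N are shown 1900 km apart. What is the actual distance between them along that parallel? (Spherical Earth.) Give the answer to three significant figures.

901 km

Plate carrée maps x = Rλ, y = Rφ. The meridian scale is h = 1 and the parallel scale is k = 1/cos φ = sec φ.
Along the parallel at 61.7°, map distances are exaggerated by k = sec 61.7° = 2.109.
True distance = 1900 / 2.109 = 1900 × cos 61.7° ≈ 901 km.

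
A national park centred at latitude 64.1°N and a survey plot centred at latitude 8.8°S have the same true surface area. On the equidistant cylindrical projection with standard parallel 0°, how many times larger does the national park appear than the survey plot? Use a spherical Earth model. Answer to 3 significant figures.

In the plate carrée (x = Rλ, y = Rφ), meridians are true-scale (h = 1) and parallels are stretched by k = sec φ.
Areal scale at 64.1°: h·k = 1.000 × 2.289 = 2.289.
Areal scale at 8.8°: h·k = 1.000 × 1.012 = 1.012.
Ratio = 2.289/1.012 ≈ 2.26.

2.26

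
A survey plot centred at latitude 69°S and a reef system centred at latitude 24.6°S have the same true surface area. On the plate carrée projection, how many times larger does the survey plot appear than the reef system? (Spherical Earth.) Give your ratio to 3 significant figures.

2.54

For the equirectangular projection with φ₀ = 0 (plate carrée), h = 1 along meridians and k = sec φ along parallels.
Areal scale at 69°: h·k = 1.000 × 2.790 = 2.790.
Areal scale at 24.6°: h·k = 1.000 × 1.100 = 1.100.
Ratio = 2.790/1.100 ≈ 2.54.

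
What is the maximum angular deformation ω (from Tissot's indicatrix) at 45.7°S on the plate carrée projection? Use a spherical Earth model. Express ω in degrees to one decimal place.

20.5°

Plate carrée maps x = Rλ, y = Rφ. The meridian scale is h = 1 and the parallel scale is k = 1/cos φ = sec φ.
At 45.7°: h = 1.000, k = 1.432; principal scales a = 1.432, b = 1.000.
sin(ω/2) = (a − b)/(a + b) = 0.4318/2.432 = 0.1776, so ω = 2 arcsin(0.1776) ≈ 20.5°.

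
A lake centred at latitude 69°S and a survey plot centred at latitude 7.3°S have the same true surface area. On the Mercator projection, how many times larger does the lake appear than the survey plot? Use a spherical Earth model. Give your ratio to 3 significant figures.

7.66

Mercator is conformal with k = sec φ, so areal scale = k² = sec²φ.
At 69°: sec²(69°) = 1/0.3584² = 7.786.
At 7.3°: sec²(7.3°) = 1/0.9919² = 1.016.
Ratio = 7.786/1.016 = cos²(7.3°)/cos²(69°) ≈ 7.66.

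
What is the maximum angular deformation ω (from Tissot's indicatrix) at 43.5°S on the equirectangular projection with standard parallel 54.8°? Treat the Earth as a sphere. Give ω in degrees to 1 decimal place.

13.1°

In the equirectangular projection with standard parallel φ₀ = 54.8° (x = Rλ cos φ₀, y = Rφ), meridians are true-scale (h = 1) and the parallel scale is k = cos φ₀ / cos φ.
At 43.5°: h = 1.000, k = 0.7947; principal scales a = 1.000, b = 0.7947.
sin(ω/2) = (a − b)/(a + b) = 0.2053/1.795 = 0.1144, so ω = 2 arcsin(0.1144) ≈ 13.1°.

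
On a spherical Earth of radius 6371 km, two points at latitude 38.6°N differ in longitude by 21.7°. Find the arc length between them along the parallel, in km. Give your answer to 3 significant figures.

Arc length along a parallel = R cos φ · Δλ (with Δλ in radians).
= 6371 × cos 38.6° × (21.7° × π/180) = 6371 × 0.7815 × 0.3787 ≈ 1890 km.

1890 km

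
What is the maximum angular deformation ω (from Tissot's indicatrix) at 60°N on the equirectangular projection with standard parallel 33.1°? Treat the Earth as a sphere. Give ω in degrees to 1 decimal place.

With standard parallel φ₀ = 33.1°, the equirectangular projection gives x = Rλ cos φ₀, y = Rφ, so h = 1 and k = cos 33.1° / cos φ.
At 60°: h = 1.000, k = 1.675; principal scales a = 1.675, b = 1.000.
sin(ω/2) = (a − b)/(a + b) = 0.6754/2.675 = 0.2525, so ω = 2 arcsin(0.2525) ≈ 29.2°.

29.2°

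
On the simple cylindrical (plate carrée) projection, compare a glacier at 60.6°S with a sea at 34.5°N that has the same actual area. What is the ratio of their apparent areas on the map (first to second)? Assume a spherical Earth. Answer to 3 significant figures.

Plate carrée maps x = Rλ, y = Rφ. The meridian scale is h = 1 and the parallel scale is k = 1/cos φ = sec φ.
Areal scale at 60.6°: h·k = 1.000 × 2.037 = 2.037.
Areal scale at 34.5°: h·k = 1.000 × 1.213 = 1.213.
Ratio = 2.037/1.213 ≈ 1.68.

1.68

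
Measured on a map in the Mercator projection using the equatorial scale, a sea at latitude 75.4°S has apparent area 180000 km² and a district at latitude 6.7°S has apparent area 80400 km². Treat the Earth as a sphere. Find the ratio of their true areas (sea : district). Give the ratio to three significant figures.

0.144

Mercator's areal exaggeration is sec²φ; hence true area = (apparent area) · cos²φ.
True area of sea: 180000 × cos²(75.4°) = 180000 × 0.06354 = 11440 km².
True area of district: 80400 × cos²(6.7°) = 80400 × 0.9864 = 79310 km².
Ratio = 11440 / 79310 ≈ 0.144.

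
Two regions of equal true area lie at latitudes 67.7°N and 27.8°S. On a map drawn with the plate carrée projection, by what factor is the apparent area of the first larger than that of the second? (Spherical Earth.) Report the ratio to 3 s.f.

2.33

For the equirectangular projection with φ₀ = 0 (plate carrée), h = 1 along meridians and k = sec φ along parallels.
Areal scale at 67.7°: h·k = 1.000 × 2.635 = 2.635.
Areal scale at 27.8°: h·k = 1.000 × 1.130 = 1.130.
Ratio = 2.635/1.130 ≈ 2.33.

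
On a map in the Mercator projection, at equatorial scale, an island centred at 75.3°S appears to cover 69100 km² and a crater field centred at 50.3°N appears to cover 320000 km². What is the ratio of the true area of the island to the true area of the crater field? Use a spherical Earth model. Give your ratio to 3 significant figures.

On Mercator the areal scale is sec²φ, so true area = apparent × cos²φ.
True area of island: 69100 × cos²(75.3°) = 69100 × 0.06439 = 4450 km².
True area of crater field: 320000 × cos²(50.3°) = 320000 × 0.4080 = 130600 km².
Ratio = 4450 / 130600 ≈ 0.0341.

0.0341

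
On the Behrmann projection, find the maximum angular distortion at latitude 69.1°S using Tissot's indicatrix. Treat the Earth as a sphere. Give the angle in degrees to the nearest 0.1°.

90.4°

The Behrmann projection is cylindrical equal-area with φ₀ = 30°. For cylindrical equal-area with standard parallel φ₀, h = cos φ / cos φ₀ and k = cos φ₀ / cos φ, so h·k = 1.
At 69.1°: h = 0.4119, k = 2.428; principal scales a = 2.428, b = 0.4119.
sin(ω/2) = (a − b)/(a + b) = 2.016/2.840 = 0.7099, so ω = 2 arcsin(0.7099) ≈ 90.4°.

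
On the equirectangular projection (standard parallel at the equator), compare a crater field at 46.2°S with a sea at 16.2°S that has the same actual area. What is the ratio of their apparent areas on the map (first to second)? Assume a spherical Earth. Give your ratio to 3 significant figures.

1.39

For the equirectangular projection with φ₀ = 0 (plate carrée), h = 1 along meridians and k = sec φ along parallels.
Areal scale at 46.2°: h·k = 1.000 × 1.445 = 1.445.
Areal scale at 16.2°: h·k = 1.000 × 1.041 = 1.041.
Ratio = 1.445/1.041 ≈ 1.39.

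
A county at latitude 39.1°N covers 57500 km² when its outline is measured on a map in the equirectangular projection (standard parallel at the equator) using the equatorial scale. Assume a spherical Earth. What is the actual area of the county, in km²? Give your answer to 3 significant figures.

44600 km²

For the equirectangular projection with φ₀ = 0 (plate carrée), h = 1 along meridians and k = sec φ along parallels.
Areal scale = h·k = 1 × sec φ; at 39.1°, h = 1.000, k = 1.289, so h·k = 1.289.
True area = apparent / (areal scale) = 57500 / 1.289 ≈ 44600 km².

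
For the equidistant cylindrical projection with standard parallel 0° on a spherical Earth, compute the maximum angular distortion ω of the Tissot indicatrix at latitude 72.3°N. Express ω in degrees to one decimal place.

For the equirectangular projection with φ₀ = 0 (plate carrée), h = 1 along meridians and k = sec φ along parallels.
At 72.3°: h = 1.000, k = 3.289; principal scales a = 3.289, b = 1.000.
sin(ω/2) = (a − b)/(a + b) = 2.289/4.289 = 0.5337, so ω = 2 arcsin(0.5337) ≈ 64.5°.

64.5°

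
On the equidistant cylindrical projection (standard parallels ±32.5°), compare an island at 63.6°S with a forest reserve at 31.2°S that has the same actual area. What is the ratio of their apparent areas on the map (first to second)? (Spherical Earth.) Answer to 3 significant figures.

In the equirectangular projection with standard parallel φ₀ = 32.5° (x = Rλ cos φ₀, y = Rφ), meridians are true-scale (h = 1) and the parallel scale is k = cos φ₀ / cos φ.
Areal scale at 63.6°: h·k = 1.000 × 1.897 = 1.897.
Areal scale at 31.2°: h·k = 1.000 × 0.9860 = 0.9860.
Ratio = 1.897/0.9860 ≈ 1.92.

1.92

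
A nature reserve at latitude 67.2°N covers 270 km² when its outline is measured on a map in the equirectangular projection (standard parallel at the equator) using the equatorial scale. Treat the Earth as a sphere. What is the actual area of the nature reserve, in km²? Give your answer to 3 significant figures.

105 km²

Plate carrée maps x = Rλ, y = Rφ. The meridian scale is h = 1 and the parallel scale is k = 1/cos φ = sec φ.
Areal scale = h·k = 1 × sec φ; at 67.2°, h = 1.000, k = 2.581, so h·k = 2.581.
True area = apparent / (areal scale) = 270 / 2.581 ≈ 105 km².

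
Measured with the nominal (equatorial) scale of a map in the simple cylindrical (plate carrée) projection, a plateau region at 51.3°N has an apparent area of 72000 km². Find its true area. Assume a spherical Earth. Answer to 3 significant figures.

For the equirectangular projection with φ₀ = 0 (plate carrée), h = 1 along meridians and k = sec φ along parallels.
Areal scale = h·k = 1 × sec φ; at 51.3°, h = 1.000, k = 1.599, so h·k = 1.599.
True area = apparent / (areal scale) = 72000 / 1.599 ≈ 45000 km².

45000 km²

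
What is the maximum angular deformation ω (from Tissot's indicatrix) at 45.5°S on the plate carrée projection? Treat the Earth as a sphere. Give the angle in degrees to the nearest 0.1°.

Plate carrée maps x = Rλ, y = Rφ. The meridian scale is h = 1 and the parallel scale is k = 1/cos φ = sec φ.
At 45.5°: h = 1.000, k = 1.427; principal scales a = 1.427, b = 1.000.
sin(ω/2) = (a − b)/(a + b) = 0.4267/2.427 = 0.1758, so ω = 2 arcsin(0.1758) ≈ 20.3°.

20.3°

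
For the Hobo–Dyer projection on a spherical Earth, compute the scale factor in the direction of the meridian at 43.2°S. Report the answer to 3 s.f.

The Hobo–Dyer projection is cylindrical equal-area with φ₀ = 37.5°. A cylindrical equal-area projection with standard parallel φ₀ has meridian scale h = cos φ / cos φ₀ and parallel scale k = cos φ₀ / cos φ (so areas are preserved, h·k = 1).
h = cos 43.2° / cos 37.5° = 0.7290/0.7934 = 0.9188.

0.919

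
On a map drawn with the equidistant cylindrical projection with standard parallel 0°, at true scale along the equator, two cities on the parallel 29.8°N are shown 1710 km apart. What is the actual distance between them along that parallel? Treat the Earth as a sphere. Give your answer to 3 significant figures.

Plate carrée maps x = Rλ, y = Rφ. The meridian scale is h = 1 and the parallel scale is k = 1/cos φ = sec φ.
Along the parallel at 29.8°, map distances are exaggerated by k = sec 29.8° = 1.152.
True distance = 1710 / 1.152 = 1710 × cos 29.8° ≈ 1480 km.

1480 km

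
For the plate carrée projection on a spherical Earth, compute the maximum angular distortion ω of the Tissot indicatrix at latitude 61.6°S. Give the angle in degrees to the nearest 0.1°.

In the plate carrée (x = Rλ, y = Rφ), meridians are true-scale (h = 1) and parallels are stretched by k = sec φ.
At 61.6°: h = 1.000, k = 2.103; principal scales a = 2.103, b = 1.000.
sin(ω/2) = (a − b)/(a + b) = 1.103/3.103 = 0.3554, so ω = 2 arcsin(0.3554) ≈ 41.6°.

41.6°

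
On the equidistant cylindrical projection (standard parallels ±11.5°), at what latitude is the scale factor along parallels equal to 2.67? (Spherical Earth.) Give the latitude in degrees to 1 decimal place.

The equidistant cylindrical projection with φ₀ = 11.5° has h = 1 (meridians true) and k = cos φ₀ / cos φ along parallels.
k = cos φ₀ / cos φ = 2.67  ⇒  cos φ = cos 11.5° / 2.67 = 0.3670.
φ = arccos(0.3670) ≈ 68.5°.

68.5°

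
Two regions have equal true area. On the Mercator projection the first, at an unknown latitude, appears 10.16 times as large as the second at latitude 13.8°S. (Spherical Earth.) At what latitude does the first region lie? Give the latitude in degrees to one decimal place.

72.3°

On Mercator, (apparent₁)/(apparent₂) = sec²φ₁ / sec²φ₂ when true areas are equal.
cos²φ₂ / cos²φ₁ = 10.16  ⇒  cos φ₁ = cos 13.8° / √10.16 = 0.9711/3.187 = 0.3047.
φ₁ = arccos(0.3047) ≈ 72.3°.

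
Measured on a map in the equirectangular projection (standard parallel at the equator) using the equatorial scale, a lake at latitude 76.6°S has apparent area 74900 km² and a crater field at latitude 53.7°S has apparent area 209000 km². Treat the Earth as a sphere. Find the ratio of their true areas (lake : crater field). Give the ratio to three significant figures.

On the plate carrée, areal scale = h·k = 1 × sec φ, so true area = apparent × cos φ.
True area of lake: 74900 × cos(76.6°) = 74900 × 0.2317 = 17360 km².
True area of crater field: 209000 × cos(53.7°) = 209000 × 0.5920 = 123700 km².
Ratio = 17360 / 123700 ≈ 0.140.

0.140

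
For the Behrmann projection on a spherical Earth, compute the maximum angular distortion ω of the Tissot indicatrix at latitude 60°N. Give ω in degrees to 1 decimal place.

The Behrmann projection is cylindrical equal-area with φ₀ = 30°. Cylindrical equal-area (φ₀ = 30°): h = cos φ / cos 30° along meridians, k = cos 30° / cos φ along parallels; h·k = 1.
At 60°: h = 0.5774, k = 1.732; principal scales a = 1.732, b = 0.5774.
sin(ω/2) = (a − b)/(a + b) = 1.155/2.309 = 0.5000, so ω = 2 arcsin(0.5000) ≈ 60.0°.

60.0°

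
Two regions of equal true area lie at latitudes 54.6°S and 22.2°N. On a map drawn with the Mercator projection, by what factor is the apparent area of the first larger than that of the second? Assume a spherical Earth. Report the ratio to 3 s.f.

2.55

On Mercator, area is exaggerated by sec²φ = 1/cos²φ.
At 54.6°: sec²(54.6°) = 1/0.5793² = 2.980.
At 22.2°: sec²(22.2°) = 1/0.9259² = 1.167.
Ratio = 2.980/1.167 = cos²(22.2°)/cos²(54.6°) ≈ 2.55.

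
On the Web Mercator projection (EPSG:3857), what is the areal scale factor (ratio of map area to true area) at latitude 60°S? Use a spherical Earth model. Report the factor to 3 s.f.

4.00

Mercator is conformal, so the point scale is isotropic: h = k = sec φ = 1/cos φ.
Areal scale = k² = sec²φ = 1/cos²(60°) = 1/0.5000² = 4.000.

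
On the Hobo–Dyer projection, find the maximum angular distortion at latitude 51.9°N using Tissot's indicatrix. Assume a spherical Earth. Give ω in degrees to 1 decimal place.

The Hobo–Dyer projection is cylindrical equal-area with φ₀ = 37.5°. Cylindrical equal-area (φ₀ = 37.5°): h = cos φ / cos 37.5° along meridians, k = cos 37.5° / cos φ along parallels; h·k = 1.
At 51.9°: h = 0.7778, k = 1.286; principal scales a = 1.286, b = 0.7778.
sin(ω/2) = (a − b)/(a + b) = 0.5080/2.064 = 0.2462, so ω = 2 arcsin(0.2462) ≈ 28.5°.

28.5°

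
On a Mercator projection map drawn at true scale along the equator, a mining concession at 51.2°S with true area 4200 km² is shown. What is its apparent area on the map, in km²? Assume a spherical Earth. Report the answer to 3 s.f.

10700 km²

The Mercator projection is conformal; its linear scale factor is the same in every direction and equals sec φ = 1/cos φ.
Areal scale = k² = sec²φ = 1/cos²(51.2°) = 1/0.6266² = 2.547.
Apparent area = 4200 × 2.547 ≈ 10700 km².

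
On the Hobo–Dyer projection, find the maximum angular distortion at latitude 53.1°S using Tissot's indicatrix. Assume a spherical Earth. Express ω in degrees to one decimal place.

31.5°

Hobo–Dyer is a cylindrical equal-area projection with standard parallels at ±37.5°. Cylindrical equal-area (φ₀ = 37.5°): h = cos φ / cos 37.5° along meridians, k = cos 37.5° / cos φ along parallels; h·k = 1.
At 53.1°: h = 0.7568, k = 1.321; principal scales a = 1.321, b = 0.7568.
sin(ω/2) = (a − b)/(a + b) = 0.5645/2.078 = 0.2716, so ω = 2 arcsin(0.2716) ≈ 31.5°.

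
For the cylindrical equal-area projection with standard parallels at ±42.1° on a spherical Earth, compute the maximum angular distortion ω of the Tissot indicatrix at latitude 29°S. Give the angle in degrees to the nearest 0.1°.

18.8°

For cylindrical equal-area with standard parallel φ₀, h = cos φ / cos φ₀ and k = cos φ₀ / cos φ, so h·k = 1.
At 29°: h = 1.179, k = 0.8483; principal scales a = 1.179, b = 0.8483.
sin(ω/2) = (a − b)/(a + b) = 0.3304/2.027 = 0.1630, so ω = 2 arcsin(0.1630) ≈ 18.8°.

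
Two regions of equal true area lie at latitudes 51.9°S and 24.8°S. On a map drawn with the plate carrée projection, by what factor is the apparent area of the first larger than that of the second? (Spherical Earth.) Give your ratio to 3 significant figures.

1.47

Plate carrée maps x = Rλ, y = Rφ. The meridian scale is h = 1 and the parallel scale is k = 1/cos φ = sec φ.
Areal scale at 51.9°: h·k = 1.000 × 1.621 = 1.621.
Areal scale at 24.8°: h·k = 1.000 × 1.102 = 1.102.
Ratio = 1.621/1.102 ≈ 1.47.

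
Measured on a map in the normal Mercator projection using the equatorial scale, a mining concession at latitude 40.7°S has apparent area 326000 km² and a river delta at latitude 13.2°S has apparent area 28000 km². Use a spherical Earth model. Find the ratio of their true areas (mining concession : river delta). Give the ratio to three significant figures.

Mercator's areal exaggeration is sec²φ; hence true area = (apparent area) · cos²φ.
True area of mining concession: 326000 × cos²(40.7°) = 326000 × 0.5748 = 187400 km².
True area of river delta: 28000 × cos²(13.2°) = 28000 × 0.9479 = 26540 km².
Ratio = 187400 / 26540 ≈ 7.06.

7.06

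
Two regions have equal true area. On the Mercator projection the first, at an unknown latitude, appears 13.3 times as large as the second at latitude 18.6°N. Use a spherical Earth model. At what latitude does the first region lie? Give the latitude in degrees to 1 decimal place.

For equal true areas on Mercator, apparent areas scale as sec²φ, so the ratio is cos²φ₂ / cos²φ₁.
cos²φ₂ / cos²φ₁ = 13.3  ⇒  cos φ₁ = cos 18.6° / √13.3 = 0.9478/3.647 = 0.2599.
φ₁ = arccos(0.2599) ≈ 74.9°.

74.9°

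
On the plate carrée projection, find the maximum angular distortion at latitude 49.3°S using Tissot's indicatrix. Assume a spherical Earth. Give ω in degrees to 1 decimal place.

24.3°

Plate carrée maps x = Rλ, y = Rφ. The meridian scale is h = 1 and the parallel scale is k = 1/cos φ = sec φ.
At 49.3°: h = 1.000, k = 1.534; principal scales a = 1.534, b = 1.000.
sin(ω/2) = (a − b)/(a + b) = 0.5335/2.534 = 0.2106, so ω = 2 arcsin(0.2106) ≈ 24.3°.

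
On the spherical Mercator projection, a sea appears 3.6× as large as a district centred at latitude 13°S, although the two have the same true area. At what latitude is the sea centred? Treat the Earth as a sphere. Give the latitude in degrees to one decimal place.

59.1°

Mercator areal scale is sec²φ, so apparent-area ratio = sec²φ₁ / sec²φ₂ = cos²φ₂ / cos²φ₁.
cos²φ₂ / cos²φ₁ = 3.6  ⇒  cos φ₁ = cos 13° / √3.6 = 0.9744/1.897 = 0.5135.
φ₁ = arccos(0.5135) ≈ 59.1°.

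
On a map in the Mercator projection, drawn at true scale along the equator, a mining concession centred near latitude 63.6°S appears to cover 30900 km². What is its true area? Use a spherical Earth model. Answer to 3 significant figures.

6110 km²

For Mercator, h = k = sec φ (a conformal cylindrical projection has a single point scale, 1/cos φ).
Areal scale = k² = sec²φ = 1/cos²(63.6°) = 1/0.4446² = 5.058.
True area = apparent / (areal scale) = 30900 / 5.058 ≈ 6110 km².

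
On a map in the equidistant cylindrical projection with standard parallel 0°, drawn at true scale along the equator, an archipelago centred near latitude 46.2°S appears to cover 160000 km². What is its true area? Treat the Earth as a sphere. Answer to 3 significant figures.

111000 km²

Plate carrée maps x = Rλ, y = Rφ. The meridian scale is h = 1 and the parallel scale is k = 1/cos φ = sec φ.
Areal scale = h·k = 1 × sec φ; at 46.2°, h = 1.000, k = 1.445, so h·k = 1.445.
True area = apparent / (areal scale) = 160000 / 1.445 ≈ 111000 km².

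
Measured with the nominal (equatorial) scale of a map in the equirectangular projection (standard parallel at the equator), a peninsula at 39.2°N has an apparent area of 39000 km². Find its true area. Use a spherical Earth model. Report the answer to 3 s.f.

30200 km²

For the equirectangular projection with φ₀ = 0 (plate carrée), h = 1 along meridians and k = sec φ along parallels.
Areal scale = h·k = 1 × sec φ; at 39.2°, h = 1.000, k = 1.290, so h·k = 1.290.
True area = apparent / (areal scale) = 39000 / 1.290 ≈ 30200 km².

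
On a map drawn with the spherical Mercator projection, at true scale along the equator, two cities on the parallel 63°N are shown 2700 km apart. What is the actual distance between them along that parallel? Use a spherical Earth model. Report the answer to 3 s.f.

Mercator is conformal, so the point scale is isotropic: h = k = sec φ = 1/cos φ.
Along the parallel at 63°, map distances are exaggerated by k = sec 63° = 2.203.
True distance = 2700 / 2.203 = 2700 × cos 63° ≈ 1230 km.

1230 km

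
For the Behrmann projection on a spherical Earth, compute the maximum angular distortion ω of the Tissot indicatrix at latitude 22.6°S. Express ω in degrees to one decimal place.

The Behrmann projection is cylindrical equal-area with φ₀ = 30°. For cylindrical equal-area with standard parallel φ₀, h = cos φ / cos φ₀ and k = cos φ₀ / cos φ, so h·k = 1.
At 22.6°: h = 1.066, k = 0.9381; principal scales a = 1.066, b = 0.9381.
sin(ω/2) = (a − b)/(a + b) = 0.1280/2.004 = 0.06386, so ω = 2 arcsin(0.06386) ≈ 7.3°.

7.3°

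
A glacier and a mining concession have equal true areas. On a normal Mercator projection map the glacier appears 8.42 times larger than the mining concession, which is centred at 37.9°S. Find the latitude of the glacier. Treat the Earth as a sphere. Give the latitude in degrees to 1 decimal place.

74.2°

For equal true areas on Mercator, apparent areas scale as sec²φ, so the ratio is cos²φ₂ / cos²φ₁.
cos²φ₂ / cos²φ₁ = 8.42  ⇒  cos φ₁ = cos 37.9° / √8.42 = 0.7891/2.902 = 0.2719.
φ₁ = arccos(0.2719) ≈ 74.2°.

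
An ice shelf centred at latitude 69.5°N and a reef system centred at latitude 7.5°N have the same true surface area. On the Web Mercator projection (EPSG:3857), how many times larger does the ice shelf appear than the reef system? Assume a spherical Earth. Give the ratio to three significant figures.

Mercator is conformal with k = sec φ, so areal scale = k² = sec²φ.
At 69.5°: sec²(69.5°) = 1/0.3502² = 8.154.
At 7.5°: sec²(7.5°) = 1/0.9914² = 1.017.
Ratio = 8.154/1.017 = cos²(7.5°)/cos²(69.5°) ≈ 8.01.

8.01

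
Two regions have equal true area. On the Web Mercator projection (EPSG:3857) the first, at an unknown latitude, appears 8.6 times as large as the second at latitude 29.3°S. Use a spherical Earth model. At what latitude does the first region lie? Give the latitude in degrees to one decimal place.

Mercator areal scale is sec²φ, so apparent-area ratio = sec²φ₁ / sec²φ₂ = cos²φ₂ / cos²φ₁.
cos²φ₂ / cos²φ₁ = 8.6  ⇒  cos φ₁ = cos 29.3° / √8.6 = 0.8721/2.933 = 0.2974.
φ₁ = arccos(0.2974) ≈ 72.7°.

72.7°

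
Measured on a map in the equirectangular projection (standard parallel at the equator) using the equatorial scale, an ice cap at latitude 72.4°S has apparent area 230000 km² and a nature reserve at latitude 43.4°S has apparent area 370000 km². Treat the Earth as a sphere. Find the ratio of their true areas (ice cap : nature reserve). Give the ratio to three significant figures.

0.259

Plate carrée has h = 1 and k = sec φ, giving areal scale sec φ; true area = (apparent area) · cos φ.
True area of ice cap: 230000 × cos(72.4°) = 230000 × 0.3024 = 69550 km².
True area of nature reserve: 370000 × cos(43.4°) = 370000 × 0.7266 = 268800 km².
Ratio = 69550 / 268800 ≈ 0.259.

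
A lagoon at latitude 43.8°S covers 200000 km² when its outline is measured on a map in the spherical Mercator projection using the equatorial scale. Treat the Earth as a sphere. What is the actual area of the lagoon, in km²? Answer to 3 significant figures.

The Mercator projection is conformal; its linear scale factor is the same in every direction and equals sec φ = 1/cos φ.
Areal scale = k² = sec²φ = 1/cos²(43.8°) = 1/0.7218² = 1.920.
True area = apparent / (areal scale) = 200000 / 1.920 ≈ 104000 km².

104000 km²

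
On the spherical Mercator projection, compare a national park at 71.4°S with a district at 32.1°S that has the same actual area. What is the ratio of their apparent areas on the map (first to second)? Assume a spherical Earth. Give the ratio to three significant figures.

7.05

On Mercator, area is exaggerated by sec²φ = 1/cos²φ.
At 71.4°: sec²(71.4°) = 1/0.3190² = 9.829.
At 32.1°: sec²(32.1°) = 1/0.8471² = 1.394.
Ratio = 9.829/1.394 = cos²(32.1°)/cos²(71.4°) ≈ 7.05.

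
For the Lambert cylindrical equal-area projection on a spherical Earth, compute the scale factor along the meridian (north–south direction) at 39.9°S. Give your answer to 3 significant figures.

The Lambert cylindrical equal-area projection is the cylindrical equal-area projection with its standard parallel at the equator (φ₀ = 0). For cylindrical equal-area with standard parallel φ₀, h = cos φ / cos φ₀ and k = cos φ₀ / cos φ, so h·k = 1.
h = cos 39.9° / cos 0° = 0.7672/1.000 = 0.7672.

0.767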